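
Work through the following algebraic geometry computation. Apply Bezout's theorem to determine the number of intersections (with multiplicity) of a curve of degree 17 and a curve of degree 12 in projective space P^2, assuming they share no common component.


Bezout's theorem states the intersection count equals the product of degrees.
Intersection count = 17 * 12 = 204

204


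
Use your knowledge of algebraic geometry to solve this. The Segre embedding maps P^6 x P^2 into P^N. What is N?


The Segre embedding maps P^m x P^n into P^N via
all products of coordinates from each factor.
N = (m+1)(n+1) - 1
N = (6+1)(2+1) - 1
N = 7*3 - 1
N = 21 - 1 = 20

20


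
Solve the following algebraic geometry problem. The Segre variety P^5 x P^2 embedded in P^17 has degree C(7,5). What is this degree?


The degree of the Segre variety P^5 x P^2 is C(m+n, m).
= C(7, 5)
= 21

21


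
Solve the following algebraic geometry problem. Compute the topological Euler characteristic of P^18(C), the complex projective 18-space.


The complex projective space P^18 has one cell in each even real dimension 0, 2, ..., 36.
The cohomology groups are H^{2k}(P^18) = Z for k = 0,...,18, and 0 otherwise.
Euler characteristic = sum of Betti numbers = 1 per even-dimensional cohomology group.
chi(P^18) = 18 + 1 = 19

19


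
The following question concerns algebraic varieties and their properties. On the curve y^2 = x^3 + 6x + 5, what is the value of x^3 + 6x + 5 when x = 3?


Compute x^3 + 6x + 5 at x = 3:
x^3 = 3^3 = 27
6*x = 6*3 = 18
Sum: 27 + 18 + 5 = 50

50


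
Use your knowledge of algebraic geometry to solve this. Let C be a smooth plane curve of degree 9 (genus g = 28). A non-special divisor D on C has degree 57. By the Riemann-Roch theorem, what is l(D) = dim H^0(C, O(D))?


First, compute the genus of a smooth plane curve of degree 9:
g = (d-1)(d-2)/2 = (9-1)(9-2)/2 = 28
For a non-special divisor D (i.e., h^1(D) = 0), Riemann-Roch gives:
l(D) = deg(D) - g + 1
Since deg(D) = 57 >= 2g - 1 = 55, D is non-special.
l(D) = 57 - 28 + 1 = 30

30


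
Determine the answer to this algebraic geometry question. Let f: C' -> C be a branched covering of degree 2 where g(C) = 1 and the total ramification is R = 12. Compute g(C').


Riemann-Hurwitz formula: 2g' - 2 = d(2g - 2) + R
Given: d = 2, g = 1, R = 12
2g' - 2 = 2*(2*1 - 2) + 12
2g' - 2 = 2*0 + 12
2g' - 2 = 0 + 12 = 12
2g' = 14
g' = 7

7


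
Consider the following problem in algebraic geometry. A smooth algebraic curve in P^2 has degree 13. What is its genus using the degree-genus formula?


Using the genus formula for smooth plane curves:
g = (d-1)(d-2)/2
g = (13-1)(13-2)/2
g = 12*11/2
g = 132/2 = 66

66


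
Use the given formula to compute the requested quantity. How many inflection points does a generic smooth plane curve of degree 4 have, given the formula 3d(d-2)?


For a general smooth plane curve C of degree d, the inflection points are
the intersection of C with its Hessian curve, which has degree 3(d-2).
By Bezout, the total intersection number is d * 3(d-2) = 4 * 6 = 24.
For a general curve every flex is ordinary, so each contributes
multiplicity 1 to C·Hess(C), and the number of distinct inflection
points is 3d(d-2).
Inflection points = 3*4*(4-2) = 3*4*2 = 24

24


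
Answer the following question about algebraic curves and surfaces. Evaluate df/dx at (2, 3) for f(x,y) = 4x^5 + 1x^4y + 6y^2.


df/dx = 5*4*x^4 + 4*1*x^3*y
At (2,3): 5*4*2^4 + 4*1*2^3*3
= 320 + 96
= 416

416


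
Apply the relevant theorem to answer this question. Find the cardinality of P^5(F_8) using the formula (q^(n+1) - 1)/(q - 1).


P^5(F_8) has (q^(n+1) - 1)/(q - 1) points.
= 8^5 + 8^4 + 8^3 + 8^2 + 8^1 + 8^0
= 32768 + 4096 + 512 + 64 + 8 + 1
= 37449

37449


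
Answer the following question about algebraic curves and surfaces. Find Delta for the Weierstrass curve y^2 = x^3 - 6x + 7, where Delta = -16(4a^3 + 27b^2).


Compute each component:
4a^3 = 4*(-6)^3 = 4*(-216) = -864
27b^2 = 27*7^2 = 27*49 = 1323
4a^3 + 27b^2 = -864 + 1323 = 459
Delta = -16*459 = -7344

-7344


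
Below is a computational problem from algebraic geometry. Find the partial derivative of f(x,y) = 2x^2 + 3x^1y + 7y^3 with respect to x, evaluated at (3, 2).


df/dx = 2*2*x^1 + 1*3*x^0*y
At (3,2): 2*2*3^1 + 1*3*3^0*2
= 12 + 6
= 18

18


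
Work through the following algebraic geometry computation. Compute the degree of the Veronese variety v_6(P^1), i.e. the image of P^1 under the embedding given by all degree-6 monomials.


The Veronese variety v_6(P^1) has degree d^r.
d^r = 6^1 = 6

6


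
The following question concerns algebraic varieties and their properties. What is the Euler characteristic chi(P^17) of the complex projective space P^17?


The complex projective space P^17 has one cell in each even real dimension 0, 2, ..., 34.
The cohomology groups are H^{2k}(P^17) = Z for k = 0,...,17, and 0 otherwise.
Euler characteristic = sum of Betti numbers = 1 per even-dimensional cohomology group.
chi(P^17) = 17 + 1 = 18

18


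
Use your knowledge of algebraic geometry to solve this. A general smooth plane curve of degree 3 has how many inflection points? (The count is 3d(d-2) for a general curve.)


For a general smooth plane curve C of degree d, the inflection points are
the intersection of C with its Hessian curve, which has degree 3(d-2).
By Bezout, the total intersection number is d * 3(d-2) = 3 * 3 = 9.
For a general curve every flex is ordinary, so each contributes
multiplicity 1 to C·Hess(C), and the number of distinct inflection
points is 3d(d-2).
Inflection points = 3*3*(3-2) = 3*3*1 = 9

9


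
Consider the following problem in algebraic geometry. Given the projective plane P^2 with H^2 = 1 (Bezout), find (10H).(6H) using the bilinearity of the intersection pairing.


Using bilinearity of the intersection pairing on the projective plane P^2:
(aH).(bH) = ab * (H.H)
We have H^2 = 1 (Bezout).
D.E = (10H).(6H) = 10*6*1
= 60*1
= 60

60


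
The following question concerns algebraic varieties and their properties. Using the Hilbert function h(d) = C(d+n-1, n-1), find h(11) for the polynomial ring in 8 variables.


The Hilbert function for the polynomial ring in 8 variables is:
h(d) = C(d+n-1, n-1)
h(11) = C(11+8-1, 8-1) = C(18, 7)
= 18! / (7! * 11!)
= 31824

31824


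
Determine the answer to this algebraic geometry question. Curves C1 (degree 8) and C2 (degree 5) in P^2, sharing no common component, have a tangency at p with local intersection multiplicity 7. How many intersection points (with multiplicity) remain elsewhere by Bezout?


By Bezout's theorem, the total intersection number is d1 * d2.
Total = 8 * 5 = 40
Intersection multiplicity at p = 7
Remaining intersections = 40 - 7 = 33

33


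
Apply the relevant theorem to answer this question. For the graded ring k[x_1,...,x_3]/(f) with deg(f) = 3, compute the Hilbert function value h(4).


For R = k[x_1,...,x_n]/(f) with f homogeneous of degree e:
The Hilbert series is (1 - t^e)/(1 - t)^n.
So h(d) = C(d+n-1, n-1) - C(d-e+n-1, n-1) for d >= e.
With n=3, e=3, d=4:
C(4+3-1, 3-1) = C(6, 2) = 15
C(4-3+3-1, 3-1) = C(3, 2) = 3
h(4) = 15 - 3 = 12

12


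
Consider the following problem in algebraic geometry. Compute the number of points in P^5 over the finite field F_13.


P^5(F_13) has (q^(n+1) - 1)/(q - 1) points.
= 13^5 + 13^4 + 13^3 + 13^2 + 13^1 + 13^0
= 371293 + 28561 + 2197 + 169 + 13 + 1
= 402234

402234


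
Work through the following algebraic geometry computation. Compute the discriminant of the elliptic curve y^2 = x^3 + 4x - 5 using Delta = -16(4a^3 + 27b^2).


Compute each component:
4a^3 = 4*4^3 = 4*64 = 256
27b^2 = 27*(-5)^2 = 27*25 = 675
4a^3 + 27b^2 = 256 + 675 = 931
Delta = -16*931 = -14896

-14896


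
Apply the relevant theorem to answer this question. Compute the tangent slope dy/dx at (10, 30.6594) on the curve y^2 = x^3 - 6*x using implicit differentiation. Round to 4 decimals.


Using implicit differentiation of y^2 = x^3 - 6*x:
2y * dy/dx = 3x^2 - 6
dy/dx = (3x^2 - 6)/(2y)
Numerator: 3*10^2 - 6 = 294
Denominator: 2*30.6594 = 61.3188
dy/dx = 294/61.3188 = 4.7946

4.7946


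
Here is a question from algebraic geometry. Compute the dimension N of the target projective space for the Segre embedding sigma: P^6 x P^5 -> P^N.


The Segre embedding maps P^m x P^n into P^N via
all products of coordinates from each factor.
N = (m+1)(n+1) - 1
N = (6+1)(5+1) - 1
N = 7*6 - 1
N = 42 - 1 = 41

41


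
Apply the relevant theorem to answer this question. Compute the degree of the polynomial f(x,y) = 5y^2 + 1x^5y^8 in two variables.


Examine each term for its total degree (sum of exponents).
  Term '5y^2' has total degree 0+2 = 2.
  Term '1x^5y^8' has total degree 5+8 = 13.
The maximum total degree among all terms is 13.

13


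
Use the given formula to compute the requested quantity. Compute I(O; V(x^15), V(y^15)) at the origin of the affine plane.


The intersection multiplicity of V(x^a) and V(y^b) at the origin is:
I(O; V(x^15), V(y^15)) = dim_k(k[x,y]/(x^15, y^15))
A basis for k[x,y]/(x^15, y^15) is the set of monomials x^i * y^j
where 0 <= i < 15 and 0 <= j < 15.
The number of such monomials is 15 * 15 = 225

225


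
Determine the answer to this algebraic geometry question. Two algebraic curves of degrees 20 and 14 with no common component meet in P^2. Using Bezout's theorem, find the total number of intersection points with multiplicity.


Bezout's theorem states the intersection count equals the product of degrees.
Intersection count = 20 * 14 = 280

280


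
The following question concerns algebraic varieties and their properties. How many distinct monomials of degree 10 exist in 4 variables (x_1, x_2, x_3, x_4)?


The number of degree-10 monomials in 4 variables is C(d+n-1, n-1).
= C(10+4-1, 4-1) = C(13, 3)
= 286

286


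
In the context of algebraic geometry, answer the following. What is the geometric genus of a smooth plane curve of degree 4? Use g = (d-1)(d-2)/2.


Using the genus formula for smooth plane curves:
g = (d-1)(d-2)/2
g = (4-1)(4-2)/2
g = 3*2/2
g = 6/2 = 3

3


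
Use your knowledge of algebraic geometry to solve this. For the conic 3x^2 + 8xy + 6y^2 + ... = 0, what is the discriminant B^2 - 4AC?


The discriminant of a conic Ax^2 + Bxy + Cy^2 + ... = 0 is B^2 - 4AC.
B^2 = 8^2 = 64
4AC = 4*3*6 = 72
Discriminant = 64 - 72 = -8

-8


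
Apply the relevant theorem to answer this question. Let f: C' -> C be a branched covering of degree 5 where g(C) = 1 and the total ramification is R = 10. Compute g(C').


Riemann-Hurwitz formula: 2g' - 2 = d(2g - 2) + R
Given: d = 5, g = 1, R = 10
2g' - 2 = 5*(2*1 - 2) + 10
2g' - 2 = 5*0 + 10
2g' - 2 = 0 + 10 = 10
2g' = 12
g' = 6

6


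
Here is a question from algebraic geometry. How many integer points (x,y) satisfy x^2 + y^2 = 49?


Systematically check integer values of x where x^2 <= 49.
For each valid x, check if 49 - x^2 is a perfect square.
x=0: 49 - 0 = 49, sqrt = 7 (valid)
x=7: 49 - 49 = 0, sqrt = 0 (valid)
Total integer solutions found: 4

4


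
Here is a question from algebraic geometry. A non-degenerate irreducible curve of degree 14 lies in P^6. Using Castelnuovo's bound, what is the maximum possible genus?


Castelnuovo's bound: write d - 1 = m(r-1) + epsilon with 0 <= epsilon < r-1.
d - 1 = 14 - 1 = 13
r - 1 = 6 - 1 = 5
13 = 2*5 + 3, so m = 2, epsilon = 3
pi(d, r) = m(m-1)(r-1)/2 + m*epsilon
= 2*1*5/2 + 2*3
= 10/2 + 6
= 5 + 6 = 11

11


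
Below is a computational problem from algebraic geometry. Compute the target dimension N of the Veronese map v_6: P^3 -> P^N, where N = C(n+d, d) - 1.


The Veronese embedding v_d: P^n -> P^N maps each point to all
degree-d monomials in n+1 homogeneous coordinates.
N = C(n+d, d) - 1
N = C(3+6, 6) - 1
N = C(9, 6) - 1
C(9, 6) = 84
N = 84 - 1 = 83

83


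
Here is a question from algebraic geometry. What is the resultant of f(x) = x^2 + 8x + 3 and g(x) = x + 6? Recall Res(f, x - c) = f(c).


For Res(f, x - c), we evaluate f at x = c.
f(-6) = (-6)^2 + 8*(-6) + 3
= 36 - 48 + 3
= -12 + 3 = -9
Res(f, g) = -9

-9


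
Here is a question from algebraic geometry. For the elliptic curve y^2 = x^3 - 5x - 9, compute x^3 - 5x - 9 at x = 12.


Compute x^3 - 5x - 9 at x = 12:
x^3 = 12^3 = 1728
(-5)*x = (-5)*12 = -60
Sum: 1728 - 60 - 9 = 1659

1659


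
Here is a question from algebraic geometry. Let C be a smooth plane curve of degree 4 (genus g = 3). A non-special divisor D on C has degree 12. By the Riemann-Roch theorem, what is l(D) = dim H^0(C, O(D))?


First, compute the genus of a smooth plane curve of degree 4:
g = (d-1)(d-2)/2 = (4-1)(4-2)/2 = 3
For a non-special divisor D (i.e., h^1(D) = 0), Riemann-Roch gives:
l(D) = deg(D) - g + 1
Since deg(D) = 12 >= 2g - 1 = 5, D is non-special.
l(D) = 12 - 3 + 1 = 10

10


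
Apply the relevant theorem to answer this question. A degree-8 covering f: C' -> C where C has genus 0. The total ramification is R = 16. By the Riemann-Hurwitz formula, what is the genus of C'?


Riemann-Hurwitz formula: 2g' - 2 = d(2g - 2) + R
Given: d = 8, g = 0, R = 16
2g' - 2 = 8*(2*0 - 2) + 16
2g' - 2 = 8*(-2) + 16
2g' - 2 = -16 + 16 = 0
2g' = 2
g' = 1

1


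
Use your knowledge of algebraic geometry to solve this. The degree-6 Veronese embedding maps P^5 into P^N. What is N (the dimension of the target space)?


The Veronese embedding v_d: P^n -> P^N maps each point to all
degree-d monomials in n+1 homogeneous coordinates.
N = C(n+d, d) - 1
N = C(5+6, 6) - 1
N = C(11, 6) - 1
C(11, 6) = 462
N = 462 - 1 = 461

461


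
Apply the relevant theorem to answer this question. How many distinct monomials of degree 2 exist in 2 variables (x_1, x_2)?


The number of degree-2 monomials in 2 variables is C(d+n-1, n-1).
= C(2+2-1, 2-1) = C(3, 1)
= 3

3


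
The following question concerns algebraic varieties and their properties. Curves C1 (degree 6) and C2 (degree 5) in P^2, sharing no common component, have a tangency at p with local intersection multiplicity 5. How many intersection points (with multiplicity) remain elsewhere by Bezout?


By Bezout's theorem, the total intersection number is d1 * d2.
Total = 6 * 5 = 30
Intersection multiplicity at p = 5
Remaining intersections = 30 - 5 = 25

25


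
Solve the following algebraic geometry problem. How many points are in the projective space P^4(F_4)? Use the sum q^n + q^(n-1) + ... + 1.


P^4(F_4) has (q^(n+1) - 1)/(q - 1) points.
= 4^4 + 4^3 + 4^2 + 4^1 + 4^0
= 256 + 64 + 16 + 4 + 1
= 341

341


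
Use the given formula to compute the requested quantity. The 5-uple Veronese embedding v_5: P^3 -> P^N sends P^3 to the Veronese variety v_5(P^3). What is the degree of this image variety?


The Veronese variety v_5(P^3) has degree d^r.
d^r = 5^3 = 125

125


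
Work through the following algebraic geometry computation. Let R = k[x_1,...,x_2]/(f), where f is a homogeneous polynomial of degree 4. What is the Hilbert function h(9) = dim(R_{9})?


For R = k[x_1,...,x_n]/(f) with f homogeneous of degree e:
The Hilbert series is (1 - t^e)/(1 - t)^n.
So h(d) = C(d+n-1, n-1) - C(d-e+n-1, n-1) for d >= e.
With n=2, e=4, d=9:
C(9+2-1, 2-1) = C(10, 1) = 10
C(9-4+2-1, 2-1) = C(6, 1) = 6
h(9) = 10 - 6 = 4

4


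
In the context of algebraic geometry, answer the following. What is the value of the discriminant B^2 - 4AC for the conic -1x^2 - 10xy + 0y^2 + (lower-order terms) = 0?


The discriminant of a conic Ax^2 + Bxy + Cy^2 + ... = 0 is B^2 - 4AC.
B^2 = (-10)^2 = 100
4AC = 4*(-1)*0 = 0
Discriminant = 100 + 0 = 100

100


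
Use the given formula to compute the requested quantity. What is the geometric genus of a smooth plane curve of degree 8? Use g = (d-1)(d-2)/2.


Using the genus formula for smooth plane curves:
g = (d-1)(d-2)/2
g = (8-1)(8-2)/2
g = 7*6/2
g = 42/2 = 21

21


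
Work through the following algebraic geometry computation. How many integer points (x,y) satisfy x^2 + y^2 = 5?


Systematically check integer values of x where x^2 <= 5.
For each valid x, check if 5 - x^2 is a perfect square.
x=1: 5 - 1 = 4, sqrt = 2 (valid)
x=2: 5 - 4 = 1, sqrt = 1 (valid)
Total integer solutions found: 8

8


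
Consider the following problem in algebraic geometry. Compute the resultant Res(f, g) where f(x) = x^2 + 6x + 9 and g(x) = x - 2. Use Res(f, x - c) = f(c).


For Res(f, x - c), we evaluate f at x = c.
f(2) = 2^2 + 6*2 + 9
= 4 + 12 + 9
= 16 + 9 = 25
Res(f, g) = 25

25


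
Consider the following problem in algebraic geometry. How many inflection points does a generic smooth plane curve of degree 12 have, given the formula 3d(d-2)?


For a general smooth plane curve C of degree d, the inflection points are
the intersection of C with its Hessian curve, which has degree 3(d-2).
By Bezout, the total intersection number is d * 3(d-2) = 12 * 30 = 360.
For a general curve every flex is ordinary, so each contributes
multiplicity 1 to C·Hess(C), and the number of distinct inflection
points is 3d(d-2).
Inflection points = 3*12*(12-2) = 3*12*10 = 360

360


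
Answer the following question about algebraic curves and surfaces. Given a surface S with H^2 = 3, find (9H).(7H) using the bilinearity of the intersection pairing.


Using bilinearity of the intersection pairing on a surface S:
(aH).(bH) = ab * (H.H)
We have H^2 = 3.
D.E = (9H).(7H) = 9*7*3
= 63*3
= 189

189


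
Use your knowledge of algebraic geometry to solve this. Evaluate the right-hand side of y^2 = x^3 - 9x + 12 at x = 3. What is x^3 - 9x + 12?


Compute x^3 - 9x + 12 at x = 3:
x^3 = 3^3 = 27
(-9)*x = (-9)*3 = -27
Sum: 27 - 27 + 12 = 12

12


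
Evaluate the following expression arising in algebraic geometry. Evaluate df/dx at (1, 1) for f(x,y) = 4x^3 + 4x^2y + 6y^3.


df/dx = 3*4*x^2 + 2*4*x^1*y
At (1,1): 3*4*1^2 + 2*4*1^1*1
= 12 + 8
= 20

20


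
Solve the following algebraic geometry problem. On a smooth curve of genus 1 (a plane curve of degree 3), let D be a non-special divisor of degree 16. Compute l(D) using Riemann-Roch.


First, compute the genus of a smooth plane curve of degree 3:
g = (d-1)(d-2)/2 = (3-1)(3-2)/2 = 1
For a non-special divisor D (i.e., h^1(D) = 0), Riemann-Roch gives:
l(D) = deg(D) - g + 1
Since deg(D) = 16 >= 2g - 1 = 1, D is non-special.
l(D) = 16 - 1 + 1 = 16

16


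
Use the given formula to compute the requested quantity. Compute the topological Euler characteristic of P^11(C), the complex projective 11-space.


The complex projective space P^11 has one cell in each even real dimension 0, 2, ..., 22.
The cohomology groups are H^{2k}(P^11) = Z for k = 0,...,11, and 0 otherwise.
Euler characteristic = sum of Betti numbers = 1 per even-dimensional cohomology group.
chi(P^11) = 11 + 1 = 12

12


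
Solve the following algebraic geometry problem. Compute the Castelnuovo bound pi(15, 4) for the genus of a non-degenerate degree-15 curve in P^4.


Castelnuovo's bound: write d - 1 = m(r-1) + epsilon with 0 <= epsilon < r-1.
d - 1 = 15 - 1 = 14
r - 1 = 4 - 1 = 3
14 = 4*3 + 2, so m = 4, epsilon = 2
pi(d, r) = m(m-1)(r-1)/2 + m*epsilon
= 4*3*3/2 + 4*2
= 36/2 + 8
= 18 + 8 = 26

26


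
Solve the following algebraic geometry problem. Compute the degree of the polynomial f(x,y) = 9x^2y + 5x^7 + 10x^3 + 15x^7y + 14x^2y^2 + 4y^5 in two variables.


Examine each term for its total degree (sum of exponents).
  Term '9x^2y' has total degree 2+1 = 3.
  Term '5x^7' has total degree 7+0 = 7.
  Term '10x^3' has total degree 3+0 = 3.
  Term '15x^7y' has total degree 7+1 = 8.
  Term '14x^2y^2' has total degree 2+2 = 4.
  Term '4y^5' has total degree 0+5 = 5.
The maximum total degree among all terms is 8.

8


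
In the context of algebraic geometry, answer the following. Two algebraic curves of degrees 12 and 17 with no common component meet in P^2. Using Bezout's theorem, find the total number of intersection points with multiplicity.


Bezout's theorem states the intersection count equals the product of degrees.
Intersection count = 12 * 17 = 204

204


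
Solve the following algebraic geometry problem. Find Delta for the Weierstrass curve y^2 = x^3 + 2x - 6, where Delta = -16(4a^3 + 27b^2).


Compute each component:
4a^3 = 4*2^3 = 4*8 = 32
27b^2 = 27*(-6)^2 = 27*36 = 972
4a^3 + 27b^2 = 32 + 972 = 1004
Delta = -16*1004 = -16064

-16064


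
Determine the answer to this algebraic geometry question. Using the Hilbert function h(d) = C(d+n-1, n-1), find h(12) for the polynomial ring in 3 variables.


The Hilbert function for the polynomial ring in 3 variables is:
h(d) = C(d+n-1, n-1)
h(12) = C(12+3-1, 3-1) = C(14, 2)
= 14! / (2! * 12!)
= 91

91


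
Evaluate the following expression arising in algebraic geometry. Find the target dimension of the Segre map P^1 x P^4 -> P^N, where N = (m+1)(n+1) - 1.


The Segre embedding maps P^m x P^n into P^N via
all products of coordinates from each factor.
N = (m+1)(n+1) - 1
N = (1+1)(4+1) - 1
N = 2*5 - 1
N = 10 - 1 = 9

9


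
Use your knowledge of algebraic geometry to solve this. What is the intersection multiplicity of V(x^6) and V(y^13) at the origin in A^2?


The intersection multiplicity of V(x^a) and V(y^b) at the origin is:
I(O; V(x^6), V(y^13)) = dim_k(k[x,y]/(x^6, y^13))
A basis for k[x,y]/(x^6, y^13) is the set of monomials x^i * y^j
where 0 <= i < 6 and 0 <= j < 13.
The number of such monomials is 6 * 13 = 78

78


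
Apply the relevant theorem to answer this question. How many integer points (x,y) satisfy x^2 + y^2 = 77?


Systematically check integer values of x where x^2 <= 77.
For each valid x, check if 77 - x^2 is a perfect square.
Total integer solutions found: 0

0


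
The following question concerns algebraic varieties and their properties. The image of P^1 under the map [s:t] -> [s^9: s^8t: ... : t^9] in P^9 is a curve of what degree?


The rational normal curve in P^9 is the image of P^1 under the 9-uple Veronese.
A general hyperplane in P^9 pulls back to a degree-9 form on P^1, which has 9 zeros,
so the curve meets a general hyperplane in 9 points. Degree = 9.

9


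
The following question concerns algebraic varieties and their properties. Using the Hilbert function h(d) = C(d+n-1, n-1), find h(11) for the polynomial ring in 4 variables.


The Hilbert function for the polynomial ring in 4 variables is:
h(d) = C(d+n-1, n-1)
h(11) = C(11+4-1, 4-1) = C(14, 3)
= 14! / (3! * 11!)
= 364

364


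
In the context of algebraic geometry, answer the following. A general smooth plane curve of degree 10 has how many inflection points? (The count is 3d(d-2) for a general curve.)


For a general smooth plane curve C of degree d, the inflection points are
the intersection of C with its Hessian curve, which has degree 3(d-2).
By Bezout, the total intersection number is d * 3(d-2) = 10 * 24 = 240.
For a general curve every flex is ordinary, so each contributes
multiplicity 1 to C·Hess(C), and the number of distinct inflection
points is 3d(d-2).
Inflection points = 3*10*(10-2) = 3*10*8 = 240

240


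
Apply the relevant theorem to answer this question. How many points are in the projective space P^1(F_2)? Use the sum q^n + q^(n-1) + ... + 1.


P^1(F_2) has (q^(n+1) - 1)/(q - 1) points.
= 2^1 + 2^0
= 2 + 1
= 3

3


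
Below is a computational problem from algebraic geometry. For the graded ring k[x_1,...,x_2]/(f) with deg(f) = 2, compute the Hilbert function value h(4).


For R = k[x_1,...,x_n]/(f) with f homogeneous of degree e:
The Hilbert series is (1 - t^e)/(1 - t)^n.
So h(d) = C(d+n-1, n-1) - C(d-e+n-1, n-1) for d >= e.
With n=2, e=2, d=4:
C(4+2-1, 2-1) = C(5, 1) = 5
C(4-2+2-1, 2-1) = C(3, 1) = 3
h(4) = 5 - 3 = 2

2


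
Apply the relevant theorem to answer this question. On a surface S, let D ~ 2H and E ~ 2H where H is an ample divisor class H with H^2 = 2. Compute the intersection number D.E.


Using bilinearity of the intersection pairing on a surface S:
(aH).(bH) = ab * (H.H)
We have H^2 = 2.
D.E = (2H).(2H) = 2*2*2
= 4*2
= 8

8


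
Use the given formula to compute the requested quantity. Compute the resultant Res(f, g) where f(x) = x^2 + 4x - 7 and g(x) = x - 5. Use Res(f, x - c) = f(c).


For Res(f, x - c), we evaluate f at x = c.
f(5) = 5^2 + 4*5 - 7
= 25 + 20 - 7
= 45 - 7 = 38
Res(f, g) = 38

38


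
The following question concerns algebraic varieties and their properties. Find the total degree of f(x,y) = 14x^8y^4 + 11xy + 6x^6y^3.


Examine each term for its total degree (sum of exponents).
  Term '14x^8y^4' has total degree 8+4 = 12.
  Term '11xy' has total degree 1+1 = 2.
  Term '6x^6y^3' has total degree 6+3 = 9.
The maximum total degree among all terms is 12.

12


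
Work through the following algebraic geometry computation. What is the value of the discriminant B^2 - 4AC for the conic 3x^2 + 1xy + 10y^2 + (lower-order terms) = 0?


The discriminant of a conic Ax^2 + Bxy + Cy^2 + ... = 0 is B^2 - 4AC.
B^2 = 1^2 = 1
4AC = 4*3*10 = 120
Discriminant = 1 - 120 = -119

-119


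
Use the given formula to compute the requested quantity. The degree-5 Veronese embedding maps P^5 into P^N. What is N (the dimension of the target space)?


The Veronese embedding v_d: P^n -> P^N maps each point to all
degree-d monomials in n+1 homogeneous coordinates.
N = C(n+d, d) - 1
N = C(5+5, 5) - 1
N = C(10, 5) - 1
C(10, 5) = 252
N = 252 - 1 = 251

251


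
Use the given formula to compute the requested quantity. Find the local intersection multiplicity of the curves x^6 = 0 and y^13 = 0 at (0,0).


The intersection multiplicity of V(x^a) and V(y^b) at the origin is:
I(O; V(x^6), V(y^13)) = dim_k(k[x,y]/(x^6, y^13))
A basis for k[x,y]/(x^6, y^13) is the set of monomials x^i * y^j
where 0 <= i < 6 and 0 <= j < 13.
The number of such monomials is 6 * 13 = 78

78


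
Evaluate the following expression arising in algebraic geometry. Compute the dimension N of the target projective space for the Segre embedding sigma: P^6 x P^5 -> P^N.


The Segre embedding maps P^m x P^n into P^N via
all products of coordinates from each factor.
N = (m+1)(n+1) - 1
N = (6+1)(5+1) - 1
N = 7*6 - 1
N = 42 - 1 = 41

41


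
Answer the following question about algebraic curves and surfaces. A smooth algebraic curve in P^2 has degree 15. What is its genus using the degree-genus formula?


Using the genus formula for smooth plane curves:
g = (d-1)(d-2)/2
g = (15-1)(15-2)/2
g = 14*13/2
g = 182/2 = 91

91


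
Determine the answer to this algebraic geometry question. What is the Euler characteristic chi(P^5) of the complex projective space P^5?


The complex projective space P^5 has one cell in each even real dimension 0, 2, ..., 10.
The cohomology groups are H^{2k}(P^5) = Z for k = 0,...,5, and 0 otherwise.
Euler characteristic = sum of Betti numbers = 1 per even-dimensional cohomology group.
chi(P^5) = 5 + 1 = 6

6


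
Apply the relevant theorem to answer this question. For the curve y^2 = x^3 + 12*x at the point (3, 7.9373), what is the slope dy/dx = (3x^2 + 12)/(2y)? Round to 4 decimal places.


Using implicit differentiation of y^2 = x^3 + 12*x:
2y * dy/dx = 3x^2 + 12
dy/dx = (3x^2 + 12)/(2y)
Numerator: 3*3^2 + 12 = 39
Denominator: 2*7.9373 = 15.8746
dy/dx = 39/15.8746 = 2.4568

2.4568


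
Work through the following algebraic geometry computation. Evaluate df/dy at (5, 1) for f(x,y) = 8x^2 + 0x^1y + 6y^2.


df/dy = 0*x^1 + 2*6*y^1
At (5,1): 0*5^1 + 2*6*1^1
= 0 + 12
= 12

12


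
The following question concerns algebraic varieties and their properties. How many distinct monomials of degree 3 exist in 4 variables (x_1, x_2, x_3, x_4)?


The number of degree-3 monomials in 4 variables is C(d+n-1, n-1).
= C(3+4-1, 4-1) = C(6, 3)
= 20

20


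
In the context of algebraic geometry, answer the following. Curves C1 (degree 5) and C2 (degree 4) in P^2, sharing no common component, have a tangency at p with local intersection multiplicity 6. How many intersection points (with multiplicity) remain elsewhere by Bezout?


By Bezout's theorem, the total intersection number is d1 * d2.
Total = 5 * 4 = 20
Intersection multiplicity at p = 6
Remaining intersections = 20 - 6 = 14

14


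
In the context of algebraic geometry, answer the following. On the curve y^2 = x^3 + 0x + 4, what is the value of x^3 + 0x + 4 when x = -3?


Compute x^3 + 0x + 4 at x = -3:
x^3 = (-3)^3 = -27
0*x = 0*(-3) = 0
Sum: -27 + 0 + 4 = -23

-23


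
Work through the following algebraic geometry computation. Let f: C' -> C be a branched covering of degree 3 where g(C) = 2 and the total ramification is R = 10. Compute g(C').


Riemann-Hurwitz formula: 2g' - 2 = d(2g - 2) + R
Given: d = 3, g = 2, R = 10
2g' - 2 = 3*(2*2 - 2) + 10
2g' - 2 = 3*2 + 10
2g' - 2 = 6 + 10 = 16
2g' = 18
g' = 9

9


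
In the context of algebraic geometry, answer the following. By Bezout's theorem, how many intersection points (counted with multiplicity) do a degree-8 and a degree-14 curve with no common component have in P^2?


Bezout's theorem states the intersection count equals the product of degrees.
Intersection count = 8 * 14 = 112

112


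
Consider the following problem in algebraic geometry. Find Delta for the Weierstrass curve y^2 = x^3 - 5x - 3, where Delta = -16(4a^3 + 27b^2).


Compute each component:
4a^3 = 4*(-5)^3 = 4*(-125) = -500
27b^2 = 27*(-3)^2 = 27*9 = 243
4a^3 + 27b^2 = -500 + 243 = -257
Delta = -16*(-257) = 4112

4112


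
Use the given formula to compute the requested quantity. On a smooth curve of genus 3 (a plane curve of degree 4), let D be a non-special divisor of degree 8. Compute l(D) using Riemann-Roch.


First, compute the genus of a smooth plane curve of degree 4:
g = (d-1)(d-2)/2 = (4-1)(4-2)/2 = 3
For a non-special divisor D (i.e., h^1(D) = 0), Riemann-Roch gives:
l(D) = deg(D) - g + 1
Since deg(D) = 8 >= 2g - 1 = 5, D is non-special.
l(D) = 8 - 3 + 1 = 6

6


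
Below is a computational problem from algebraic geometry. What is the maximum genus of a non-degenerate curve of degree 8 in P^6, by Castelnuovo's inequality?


Castelnuovo's bound: write d - 1 = m(r-1) + epsilon with 0 <= epsilon < r-1.
d - 1 = 8 - 1 = 7
r - 1 = 6 - 1 = 5
7 = 1*5 + 2, so m = 1, epsilon = 2
pi(d, r) = m(m-1)(r-1)/2 + m*epsilon
= 1*0*5/2 + 1*2
= 0/2 + 2
= 0 + 2 = 2

2


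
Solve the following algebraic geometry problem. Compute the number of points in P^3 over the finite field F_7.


P^3(F_7) has (q^(n+1) - 1)/(q - 1) points.
= 7^3 + 7^2 + 7^1 + 7^0
= 343 + 49 + 7 + 1
= 400

400


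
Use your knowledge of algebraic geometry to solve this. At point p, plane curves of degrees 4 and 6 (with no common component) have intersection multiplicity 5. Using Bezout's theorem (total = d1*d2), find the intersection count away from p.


By Bezout's theorem, the total intersection number is d1 * d2.
Total = 4 * 6 = 24
Intersection multiplicity at p = 5
Remaining intersections = 24 - 5 = 19

19


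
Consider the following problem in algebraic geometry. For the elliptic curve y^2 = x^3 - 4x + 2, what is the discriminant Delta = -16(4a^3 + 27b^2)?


Compute each component:
4a^3 = 4*(-4)^3 = 4*(-64) = -256
27b^2 = 27*2^2 = 27*4 = 108
4a^3 + 27b^2 = -256 + 108 = -148
Delta = -16*(-148) = 2368

2368


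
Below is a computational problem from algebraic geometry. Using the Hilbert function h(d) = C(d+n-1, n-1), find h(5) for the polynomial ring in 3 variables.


The Hilbert function for the polynomial ring in 3 variables is:
h(d) = C(d+n-1, n-1)
h(5) = C(5+3-1, 3-1) = C(7, 2)
= 7! / (2! * 5!)
= 21

21


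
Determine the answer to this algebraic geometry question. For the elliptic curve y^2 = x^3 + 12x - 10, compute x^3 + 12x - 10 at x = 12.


Compute x^3 + 12x - 10 at x = 12:
x^3 = 12^3 = 1728
12*x = 12*12 = 144
Sum: 1728 + 144 - 10 = 1862

1862


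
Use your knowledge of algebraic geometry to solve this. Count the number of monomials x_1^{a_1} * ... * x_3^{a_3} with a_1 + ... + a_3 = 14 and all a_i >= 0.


The number of degree-14 monomials in 3 variables is C(d+n-1, n-1).
= C(14+3-1, 3-1) = C(16, 2)
= 120

120


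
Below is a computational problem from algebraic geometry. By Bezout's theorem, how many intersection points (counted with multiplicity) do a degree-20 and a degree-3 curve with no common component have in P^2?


Bezout's theorem states the intersection count equals the product of degrees.
Intersection count = 20 * 3 = 60

60


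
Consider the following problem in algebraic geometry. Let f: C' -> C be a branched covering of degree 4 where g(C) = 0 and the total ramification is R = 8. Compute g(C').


Riemann-Hurwitz formula: 2g' - 2 = d(2g - 2) + R
Given: d = 4, g = 0, R = 8
2g' - 2 = 4*(2*0 - 2) + 8
2g' - 2 = 4*(-2) + 8
2g' - 2 = -8 + 8 = 0
2g' = 2
g' = 1

1


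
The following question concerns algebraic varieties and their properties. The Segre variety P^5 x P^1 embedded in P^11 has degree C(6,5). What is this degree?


The degree of the Segre variety P^5 x P^1 is C(m+n, m).
= C(6, 5)
= 6

6


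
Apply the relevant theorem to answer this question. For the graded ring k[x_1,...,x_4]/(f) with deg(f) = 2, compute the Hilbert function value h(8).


For R = k[x_1,...,x_n]/(f) with f homogeneous of degree e:
The Hilbert series is (1 - t^e)/(1 - t)^n.
So h(d) = C(d+n-1, n-1) - C(d-e+n-1, n-1) for d >= e.
With n=4, e=2, d=8:
C(8+4-1, 4-1) = C(11, 3) = 165
C(8-2+4-1, 4-1) = C(9, 3) = 84
h(8) = 165 - 84 = 81

81


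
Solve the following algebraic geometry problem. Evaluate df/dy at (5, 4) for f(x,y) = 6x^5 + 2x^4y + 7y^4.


df/dy = 2*x^4 + 4*7*y^3
At (5,4): 2*5^4 + 4*7*4^3
= 1250 + 1792
= 3042

3042


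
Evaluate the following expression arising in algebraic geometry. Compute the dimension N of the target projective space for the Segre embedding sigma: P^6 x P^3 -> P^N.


The Segre embedding maps P^m x P^n into P^N via
all products of coordinates from each factor.
N = (m+1)(n+1) - 1
N = (6+1)(3+1) - 1
N = 7*4 - 1
N = 28 - 1 = 27

27


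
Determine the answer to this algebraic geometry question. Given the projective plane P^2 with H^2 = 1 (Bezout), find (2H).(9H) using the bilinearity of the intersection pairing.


Using bilinearity of the intersection pairing on the projective plane P^2:
(aH).(bH) = ab * (H.H)
We have H^2 = 1 (Bezout).
D.E = (2H).(9H) = 2*9*1
= 18*1
= 18

18


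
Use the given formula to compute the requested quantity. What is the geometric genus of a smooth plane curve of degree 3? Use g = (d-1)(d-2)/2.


Using the genus formula for smooth plane curves:
g = (d-1)(d-2)/2
g = (3-1)(3-2)/2
g = 2*1/2
g = 2/2 = 1

1


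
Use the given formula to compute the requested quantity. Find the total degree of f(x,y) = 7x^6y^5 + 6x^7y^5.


Examine each term for its total degree (sum of exponents).
  Term '7x^6y^5' has total degree 6+5 = 11.
  Term '6x^7y^5' has total degree 7+5 = 12.
The maximum total degree among all terms is 12.

12


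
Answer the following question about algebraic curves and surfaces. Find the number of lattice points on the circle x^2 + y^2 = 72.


Systematically check integer values of x where x^2 <= 72.
For each valid x, check if 72 - x^2 is a perfect square.
x=6: 72 - 36 = 36, sqrt = 6 (valid)
Total integer solutions found: 4

4


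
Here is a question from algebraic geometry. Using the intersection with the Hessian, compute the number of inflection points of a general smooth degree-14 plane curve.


For a general smooth plane curve C of degree d, the inflection points are
the intersection of C with its Hessian curve, which has degree 3(d-2).
By Bezout, the total intersection number is d * 3(d-2) = 14 * 36 = 504.
For a general curve every flex is ordinary, so each contributes
multiplicity 1 to C·Hess(C), and the number of distinct inflection
points is 3d(d-2).
Inflection points = 3*14*(14-2) = 3*14*12 = 504

504


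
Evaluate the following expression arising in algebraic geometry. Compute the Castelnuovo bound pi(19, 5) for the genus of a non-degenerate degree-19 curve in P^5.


Castelnuovo's bound: write d - 1 = m(r-1) + epsilon with 0 <= epsilon < r-1.
d - 1 = 19 - 1 = 18
r - 1 = 5 - 1 = 4
18 = 4*4 + 2, so m = 4, epsilon = 2
pi(d, r) = m(m-1)(r-1)/2 + m*epsilon
= 4*3*4/2 + 4*2
= 48/2 + 8
= 24 + 8 = 32

32


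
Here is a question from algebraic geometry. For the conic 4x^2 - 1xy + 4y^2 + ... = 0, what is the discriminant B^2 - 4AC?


The discriminant of a conic Ax^2 + Bxy + Cy^2 + ... = 0 is B^2 - 4AC.
B^2 = (-1)^2 = 1
4AC = 4*4*4 = 64
Discriminant = 1 - 64 = -63

-63


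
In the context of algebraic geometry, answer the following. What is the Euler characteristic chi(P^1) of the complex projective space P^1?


The complex projective space P^1 has one cell in each even real dimension 0, 2, ..., 2.
The cohomology groups are H^{2k}(P^1) = Z for k = 0,...,1, and 0 otherwise.
Euler characteristic = sum of Betti numbers = 1 per even-dimensional cohomology group.
chi(P^1) = 1 + 1 = 2

2


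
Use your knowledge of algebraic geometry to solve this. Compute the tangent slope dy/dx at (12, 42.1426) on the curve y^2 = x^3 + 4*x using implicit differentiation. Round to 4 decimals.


Using implicit differentiation of y^2 = x^3 + 4*x:
2y * dy/dx = 3x^2 + 4
dy/dx = (3x^2 + 4)/(2y)
Numerator: 3*12^2 + 4 = 436
Denominator: 2*42.1426 = 84.2852
dy/dx = 436/84.2852 = 5.1729

5.1729


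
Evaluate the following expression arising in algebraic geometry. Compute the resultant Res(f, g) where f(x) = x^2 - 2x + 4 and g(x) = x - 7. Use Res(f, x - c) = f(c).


For Res(f, x - c), we evaluate f at x = c.
f(7) = 7^2 - 2*7 + 4
= 49 - 14 + 4
= 35 + 4 = 39
Res(f, g) = 39

39


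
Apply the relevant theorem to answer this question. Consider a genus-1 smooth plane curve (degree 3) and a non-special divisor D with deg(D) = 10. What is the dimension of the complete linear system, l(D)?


First, compute the genus of a smooth plane curve of degree 3:
g = (d-1)(d-2)/2 = (3-1)(3-2)/2 = 1
For a non-special divisor D (i.e., h^1(D) = 0), Riemann-Roch gives:
l(D) = deg(D) - g + 1
Since deg(D) = 10 >= 2g - 1 = 1, D is non-special.
l(D) = 10 - 1 + 1 = 10

10


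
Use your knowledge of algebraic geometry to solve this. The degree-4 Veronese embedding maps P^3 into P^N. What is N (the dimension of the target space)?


The Veronese embedding v_d: P^n -> P^N maps each point to all
degree-d monomials in n+1 homogeneous coordinates.
N = C(n+d, d) - 1
N = C(3+4, 4) - 1
N = C(7, 4) - 1
C(7, 4) = 35
N = 35 - 1 = 34

34


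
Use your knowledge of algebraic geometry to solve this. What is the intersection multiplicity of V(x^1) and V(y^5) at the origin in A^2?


The intersection multiplicity of V(x^a) and V(y^b) at the origin is:
I(O; V(x^1), V(y^5)) = dim_k(k[x,y]/(x^1, y^5))
A basis for k[x,y]/(x^1, y^5) is the set of monomials x^i * y^j
where 0 <= i < 1 and 0 <= j < 5.
The number of such monomials is 1 * 5 = 5

5


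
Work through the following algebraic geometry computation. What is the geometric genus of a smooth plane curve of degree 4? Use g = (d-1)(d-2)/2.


Using the genus formula for smooth plane curves:
g = (d-1)(d-2)/2
g = (4-1)(4-2)/2
g = 3*2/2
g = 6/2 = 3

3


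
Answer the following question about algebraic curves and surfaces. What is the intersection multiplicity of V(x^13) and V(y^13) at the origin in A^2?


The intersection multiplicity of V(x^a) and V(y^b) at the origin is:
I(O; V(x^13), V(y^13)) = dim_k(k[x,y]/(x^13, y^13))
A basis for k[x,y]/(x^13, y^13) is the set of monomials x^i * y^j
where 0 <= i < 13 and 0 <= j < 13.
The number of such monomials is 13 * 13 = 169

169


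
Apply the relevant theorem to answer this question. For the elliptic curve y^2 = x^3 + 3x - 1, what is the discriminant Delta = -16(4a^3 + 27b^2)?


Compute each component:
4a^3 = 4*3^3 = 4*27 = 108
27b^2 = 27*(-1)^2 = 27*1 = 27
4a^3 + 27b^2 = 108 + 27 = 135
Delta = -16*135 = -2160

-2160


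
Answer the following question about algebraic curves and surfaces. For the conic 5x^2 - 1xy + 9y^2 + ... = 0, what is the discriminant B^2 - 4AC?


The discriminant of a conic Ax^2 + Bxy + Cy^2 + ... = 0 is B^2 - 4AC.
B^2 = (-1)^2 = 1
4AC = 4*5*9 = 180
Discriminant = 1 - 180 = -179

-179
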